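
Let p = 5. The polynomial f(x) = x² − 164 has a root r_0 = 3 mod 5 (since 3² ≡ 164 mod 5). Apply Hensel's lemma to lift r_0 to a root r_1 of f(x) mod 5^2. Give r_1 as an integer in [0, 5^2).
r_1 = 8 (mod 25)

Hensel's recurrence: r_{i+1} = r_i − f(r_i)·(f′(r_i))^{-1} mod 5^{i+2}, with f′(x) = 2x. Iterate:
  r_0 = 3 (mod 5)
  r_1 = 8 (mod 25)
Final: r_1 = 8, and one checks f(r_1) ≡ 0 mod 5^2.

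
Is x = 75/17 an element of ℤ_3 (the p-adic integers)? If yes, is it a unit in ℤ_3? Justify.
x ∈ ℤ_3 but not a unit; v_3(x) = 1 > 0

ℤ_3 = {x ∈ ℚ_3 : v_3(x) ≥ 0} and ℤ_3^× = {x ∈ ℤ_3 : v_3(x) = 0}. Here v_3(75/17) = v_3(num) − v_3(den) = 1; compare against these criteria.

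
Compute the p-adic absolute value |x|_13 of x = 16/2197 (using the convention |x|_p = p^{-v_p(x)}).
|16/2197|_13 = 2197

Step 1 — compute v_13(x) by factoring powers of 13 out of the numerator and denominator: v_13(16/2197) = -3. Step 2 — apply |x|_p = p^{-v_p(x)} = 13^{3} = 2197.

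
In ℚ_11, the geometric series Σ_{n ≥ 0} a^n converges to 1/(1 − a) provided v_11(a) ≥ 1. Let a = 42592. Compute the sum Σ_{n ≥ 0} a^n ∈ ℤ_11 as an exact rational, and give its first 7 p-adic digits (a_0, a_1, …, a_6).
Σ a^n = 1/(1 − a) = -1/42591;  first 7 digits = (1, 0, 0, 10, 2, 0, 1)

v_11(a) = 3 ≥ 1, so the series converges in ℤ_11 to 1/(1 − a) = 1/(1 − 42592) = -1/42591. Expand this rational in ℤ_11: compute digits iteratively via d_i = x_i mod 11, x_{i+1} = (x_i − d_i)/11. The first 7 digits are (1, 0, 0, 10, 2, 0, 1).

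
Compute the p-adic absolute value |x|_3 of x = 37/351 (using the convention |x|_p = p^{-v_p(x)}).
|37/351|_3 = 27

Step 1 — compute v_3(x) by factoring powers of 3 out of the numerator and denominator: v_3(37/351) = -3. Step 2 — apply |x|_p = p^{-v_p(x)} = 3^{3} = 27.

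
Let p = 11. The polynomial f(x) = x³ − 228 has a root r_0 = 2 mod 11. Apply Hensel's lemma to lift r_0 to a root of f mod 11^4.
r_3 = 10870 (mod 14641)

Hensel: r_{i+1} = r_i − f(r_i)/f′(r_i) mod 11^{i+2}, where f′(x) = 3x². Iterate:
  r_0 = 2 (mod 11)
  r_1 = 101 (mod 121)
  r_2 = 222 (mod 1331)
  r_3 = 10870 (mod 14641)
Final: r = 10870 with f(r) ≡ 0 mod 11^4.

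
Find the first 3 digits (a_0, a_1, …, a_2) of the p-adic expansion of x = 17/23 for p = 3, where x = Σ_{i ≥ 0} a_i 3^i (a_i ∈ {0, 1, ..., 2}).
(a_0, …, a_2) = (1, 2, 1)

v_3(17/23) = 0 (numerator and denominator both coprime to 3), so x ∈ ℤ_3^×. Compute digits iteratively via a_i = x_i mod 3, x_{i+1} = (x_i − a_i)/3, with x_0 = x:
  x_0 = 17/23;  a_0 = 1;  x_1 = (x_0 − 1)/3 = -2/23
  x_1 = -2/23;  a_1 = 2;  x_2 = (x_1 − 2)/3 = -16/23
  x_2 = -16/23;  a_2 = 1;  x_3 = (x_2 − 1)/3 = -13/23
Digits: (1, 2, 1).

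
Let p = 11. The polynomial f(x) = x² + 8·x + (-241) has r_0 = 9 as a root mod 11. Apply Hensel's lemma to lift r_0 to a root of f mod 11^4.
r_3 = 3782 (mod 14641)

Hensel: r_{i+1} = r_i − f(r_i)·(f′(r_i))^{-1} mod 11^{i+2}, f′(x) = 2x + 8. Iterate:
  r_0 = 9 (mod 11)
  r_1 = 31 (mod 121)
  r_2 = 1120 (mod 1331)
  r_3 = 3782 (mod 14641)
Final: r = 3782 satisfies f(r) ≡ 0 mod 11^4.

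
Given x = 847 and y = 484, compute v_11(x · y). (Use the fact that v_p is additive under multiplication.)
v_11(409948) = 4

v_p(x) = 2 (factor: 847 = 11^2 · 7); v_p(y) = 2 (factor: 484 = 11^2 · 4). Additivity: v_p(xy) = v_p(x) + v_p(y) = 2 + 2 = 4. (Direct check: xy = 409948 = 11^4 · (28).)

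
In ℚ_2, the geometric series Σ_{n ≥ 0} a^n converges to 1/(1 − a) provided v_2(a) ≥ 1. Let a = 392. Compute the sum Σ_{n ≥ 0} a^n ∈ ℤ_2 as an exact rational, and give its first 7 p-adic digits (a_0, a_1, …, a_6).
Σ a^n = 1/(1 − a) = -1/391;  first 7 digits = (1, 0, 0, 1, 0, 0, 1)

v_2(a) = 3 ≥ 1, so the series converges in ℤ_2 to 1/(1 − a) = 1/(1 − 392) = -1/391. Expand this rational in ℤ_2: compute digits iteratively via d_i = x_i mod 2, x_{i+1} = (x_i − d_i)/2. The first 7 digits are (1, 0, 0, 1, 0, 0, 1).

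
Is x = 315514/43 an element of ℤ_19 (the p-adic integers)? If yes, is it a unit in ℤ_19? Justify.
x ∈ ℤ_19 but not a unit; v_19(x) = 3 > 0

ℤ_19 = {x ∈ ℚ_19 : v_19(x) ≥ 0} and ℤ_19^× = {x ∈ ℤ_19 : v_19(x) = 0}. Here v_19(315514/43) = v_19(num) − v_19(den) = 3; compare against these criteria.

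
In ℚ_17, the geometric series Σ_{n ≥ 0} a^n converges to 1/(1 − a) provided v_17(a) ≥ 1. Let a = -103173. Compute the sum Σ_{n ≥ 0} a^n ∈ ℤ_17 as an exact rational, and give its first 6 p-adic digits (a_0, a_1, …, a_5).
Σ a^n = 1/(1 − a) = 1/103174;  first 6 digits = (1, 0, 0, 13, 15, 16)

v_17(a) = 3 ≥ 1, so the series converges in ℤ_17 to 1/(1 − a) = 1/(1 − (-103173)) = 1/103174. Expand this rational in ℤ_17: compute digits iteratively via d_i = x_i mod 17, x_{i+1} = (x_i − d_i)/17. The first 6 digits are (1, 0, 0, 13, 15, 16).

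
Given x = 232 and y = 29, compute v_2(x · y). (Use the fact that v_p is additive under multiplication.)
v_2(6728) = 3

v_p(x) = 3 (factor: 232 = 2^3 · 29); v_p(y) = 0 (factor: 29 = 2^0 · 29). Additivity: v_p(xy) = v_p(x) + v_p(y) = 3 + 0 = 3. (Direct check: xy = 6728 = 2^3 · (841).)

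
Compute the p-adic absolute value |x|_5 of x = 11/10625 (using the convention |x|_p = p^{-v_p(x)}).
|11/10625|_5 = 625

Step 1 — compute v_5(x) by factoring powers of 5 out of the numerator and denominator: v_5(11/10625) = -4. Step 2 — apply |x|_p = p^{-v_p(x)} = 5^{4} = 625.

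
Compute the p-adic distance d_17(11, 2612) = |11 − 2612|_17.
d_17(11, 2612) = 1/289

Step 1 — x − y = 11 − 2612 = -2601. Step 2 — v_17(-2601) = 2 (factor: -2601 = −(17^2 · 9); the sign does not affect v_p). Step 3 — |x − y|_17 = 17^{-2} = 1/289.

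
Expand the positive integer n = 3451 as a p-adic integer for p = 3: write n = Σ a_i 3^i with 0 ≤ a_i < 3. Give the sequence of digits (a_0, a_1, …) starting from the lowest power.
(a_0, a_1, …) = (1, 1, 2, 1, 0, 2, 1, 1)

Repeated division by 3 gives the digits low-to-high: 3451 = 1 + 1·3^1 + 2·3^2 + 1·3^3 + 2·3^5 + 1·3^6 + 1·3^7. Digit sequence: (1, 1, 2, 1, 0, 2, 1, 1).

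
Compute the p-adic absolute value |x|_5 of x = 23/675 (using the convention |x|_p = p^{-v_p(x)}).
|23/675|_5 = 25

Step 1 — compute v_5(x) by factoring powers of 5 out of the numerator and denominator: v_5(23/675) = -2. Step 2 — apply |x|_p = p^{-v_p(x)} = 5^{2} = 25.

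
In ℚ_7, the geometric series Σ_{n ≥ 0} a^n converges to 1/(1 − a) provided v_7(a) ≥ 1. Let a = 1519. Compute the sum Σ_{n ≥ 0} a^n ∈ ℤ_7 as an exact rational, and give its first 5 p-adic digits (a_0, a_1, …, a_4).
Σ a^n = 1/(1 − a) = -1/1518;  first 5 digits = (1, 0, 3, 4, 2)

v_7(a) = 2 ≥ 1, so the series converges in ℤ_7 to 1/(1 − a) = 1/(1 − 1519) = -1/1518. Expand this rational in ℤ_7: compute digits iteratively via d_i = x_i mod 7, x_{i+1} = (x_i − d_i)/7. The first 5 digits are (1, 0, 3, 4, 2).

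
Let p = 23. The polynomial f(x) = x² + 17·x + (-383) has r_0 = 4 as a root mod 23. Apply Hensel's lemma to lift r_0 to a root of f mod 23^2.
r_1 = 418 (mod 529)

Hensel: r_{i+1} = r_i − f(r_i)·(f′(r_i))^{-1} mod 23^{i+2}, f′(x) = 2x + 17. Iterate:
  r_0 = 4 (mod 23)
  r_1 = 418 (mod 529)
Final: r = 418 satisfies f(r) ≡ 0 mod 23^2.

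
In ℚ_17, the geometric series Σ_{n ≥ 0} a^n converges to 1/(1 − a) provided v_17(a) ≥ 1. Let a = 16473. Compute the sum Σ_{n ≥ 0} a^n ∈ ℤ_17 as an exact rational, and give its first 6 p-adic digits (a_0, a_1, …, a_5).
Σ a^n = 1/(1 − a) = -1/16472;  first 6 digits = (1, 0, 6, 3, 2, 4)

v_17(a) = 2 ≥ 1, so the series converges in ℤ_17 to 1/(1 − a) = 1/(1 − 16473) = -1/16472. Expand this rational in ℤ_17: compute digits iteratively via d_i = x_i mod 17, x_{i+1} = (x_i − d_i)/17. The first 6 digits are (1, 0, 6, 3, 2, 4).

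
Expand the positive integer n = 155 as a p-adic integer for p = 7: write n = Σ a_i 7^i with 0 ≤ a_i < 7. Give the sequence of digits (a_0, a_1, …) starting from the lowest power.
(a_0, a_1, …) = (1, 1, 3)

Repeated division by 7 gives the digits low-to-high: 155 = 1 + 1·7^1 + 3·7^2. Digit sequence: (1, 1, 3).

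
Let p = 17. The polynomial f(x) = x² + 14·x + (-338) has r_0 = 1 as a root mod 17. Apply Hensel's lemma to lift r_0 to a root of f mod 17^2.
r_1 = 256 (mod 289)

Hensel: r_{i+1} = r_i − f(r_i)·(f′(r_i))^{-1} mod 17^{i+2}, f′(x) = 2x + 14. Iterate:
  r_0 = 1 (mod 17)
  r_1 = 256 (mod 289)
Final: r = 256 satisfies f(r) ≡ 0 mod 17^2.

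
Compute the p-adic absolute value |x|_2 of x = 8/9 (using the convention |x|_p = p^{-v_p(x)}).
|8/9|_2 = 1/8

Step 1 — compute v_2(x) by factoring powers of 2 out of the numerator and denominator: v_2(8/9) = 3. Step 2 — apply |x|_p = p^{-v_p(x)} = 2^{-3} = 1/8.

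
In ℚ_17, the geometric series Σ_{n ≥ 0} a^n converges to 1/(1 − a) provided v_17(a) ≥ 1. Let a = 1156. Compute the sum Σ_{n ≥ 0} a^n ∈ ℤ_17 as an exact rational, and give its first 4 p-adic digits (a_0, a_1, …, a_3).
Σ a^n = 1/(1 − a) = -1/1155;  first 4 digits = (1, 0, 4, 0)

v_17(a) = 2 ≥ 1, so the series converges in ℤ_17 to 1/(1 − a) = 1/(1 − 1156) = -1/1155. Expand this rational in ℤ_17: compute digits iteratively via d_i = x_i mod 17, x_{i+1} = (x_i − d_i)/17. The first 4 digits are (1, 0, 4, 0).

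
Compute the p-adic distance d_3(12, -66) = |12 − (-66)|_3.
d_3(12, -66) = 1/3

Step 1 — x − y = 12 − (-66) = 78. Step 2 — v_3(78) = 1 (factor: 78 = (3^1 · 26); the sign does not affect v_p). Step 3 — |x − y|_3 = 3^{-1} = 1/3.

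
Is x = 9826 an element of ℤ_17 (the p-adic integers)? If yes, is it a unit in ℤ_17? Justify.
x ∈ ℤ_17 but not a unit; v_17(x) = 3 > 0

ℤ_17 = {x ∈ ℚ_17 : v_17(x) ≥ 0} and ℤ_17^× = {x ∈ ℤ_17 : v_17(x) = 0}. Here v_17(9826) = v_17(num) − v_17(den) = 3; compare against these criteria.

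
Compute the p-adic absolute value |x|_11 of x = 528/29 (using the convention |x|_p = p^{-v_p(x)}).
|528/29|_11 = 1/11

Step 1 — compute v_11(x) by factoring powers of 11 out of the numerator and denominator: v_11(528/29) = 1. Step 2 — apply |x|_p = p^{-v_p(x)} = 11^{-1} = 1/11.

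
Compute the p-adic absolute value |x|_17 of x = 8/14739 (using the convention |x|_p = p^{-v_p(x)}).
|8/14739|_17 = 4913

Step 1 — compute v_17(x) by factoring powers of 17 out of the numerator and denominator: v_17(8/14739) = -3. Step 2 — apply |x|_p = p^{-v_p(x)} = 17^{3} = 4913.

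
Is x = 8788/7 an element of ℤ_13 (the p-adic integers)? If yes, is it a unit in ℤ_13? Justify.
x ∈ ℤ_13 but not a unit; v_13(x) = 3 > 0

ℤ_13 = {x ∈ ℚ_13 : v_13(x) ≥ 0} and ℤ_13^× = {x ∈ ℤ_13 : v_13(x) = 0}. Here v_13(8788/7) = v_13(num) − v_13(den) = 3; compare against these criteria.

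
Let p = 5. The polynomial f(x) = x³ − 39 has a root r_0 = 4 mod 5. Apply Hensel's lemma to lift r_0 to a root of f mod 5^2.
r_1 = 4 (mod 25)

Hensel: r_{i+1} = r_i − f(r_i)/f′(r_i) mod 5^{i+2}, where f′(x) = 3x². Iterate:
  r_0 = 4 (mod 5)
  r_1 = 4 (mod 25)
Final: r = 4 with f(r) ≡ 0 mod 5^2.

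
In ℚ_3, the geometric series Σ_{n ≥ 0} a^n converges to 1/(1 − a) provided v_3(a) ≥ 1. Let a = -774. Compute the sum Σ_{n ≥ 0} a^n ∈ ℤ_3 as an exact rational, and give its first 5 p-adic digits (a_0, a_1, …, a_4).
Σ a^n = 1/(1 − a) = 1/775;  first 5 digits = (1, 0, 1, 1, 0)

v_3(a) = 2 ≥ 1, so the series converges in ℤ_3 to 1/(1 − a) = 1/(1 − (-774)) = 1/775. Expand this rational in ℤ_3: compute digits iteratively via d_i = x_i mod 3, x_{i+1} = (x_i − d_i)/3. The first 5 digits are (1, 0, 1, 1, 0).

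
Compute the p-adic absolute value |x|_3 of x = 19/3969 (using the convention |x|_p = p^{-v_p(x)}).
|19/3969|_3 = 81

Step 1 — compute v_3(x) by factoring powers of 3 out of the numerator and denominator: v_3(19/3969) = -4. Step 2 — apply |x|_p = p^{-v_p(x)} = 3^{4} = 81.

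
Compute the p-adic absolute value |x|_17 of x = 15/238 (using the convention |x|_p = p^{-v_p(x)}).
|15/238|_17 = 17

Step 1 — compute v_17(x) by factoring powers of 17 out of the numerator and denominator: v_17(15/238) = -1. Step 2 — apply |x|_p = p^{-v_p(x)} = 17^{1} = 17.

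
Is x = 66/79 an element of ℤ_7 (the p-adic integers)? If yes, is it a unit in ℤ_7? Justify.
x ∈ ℤ_7^× (unit); v_7(x) = 0

ℤ_7 = {x ∈ ℚ_7 : v_7(x) ≥ 0} and ℤ_7^× = {x ∈ ℤ_7 : v_7(x) = 0}. Here v_7(66/79) = v_7(num) − v_7(den) = 0; compare against these criteria.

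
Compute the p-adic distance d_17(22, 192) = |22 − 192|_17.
d_17(22, 192) = 1/17

Step 1 — x − y = 22 − 192 = -170. Step 2 — v_17(-170) = 1 (factor: -170 = −(17^1 · 10); the sign does not affect v_p). Step 3 — |x − y|_17 = 17^{-1} = 1/17.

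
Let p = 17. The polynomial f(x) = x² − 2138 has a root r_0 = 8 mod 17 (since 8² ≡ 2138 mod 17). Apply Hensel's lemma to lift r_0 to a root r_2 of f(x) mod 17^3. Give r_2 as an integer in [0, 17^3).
r_2 = 4581 (mod 4913)

Hensel's recurrence: r_{i+1} = r_i − f(r_i)·(f′(r_i))^{-1} mod 17^{i+2}, with f′(x) = 2x. Iterate:
  r_0 = 8 (mod 17)
  r_1 = 246 (mod 289)
  r_2 = 4581 (mod 4913)
Final: r_2 = 4581, and one checks f(r_2) ≡ 0 mod 17^3.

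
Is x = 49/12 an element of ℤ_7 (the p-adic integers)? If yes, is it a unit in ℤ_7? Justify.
x ∈ ℤ_7 but not a unit; v_7(x) = 2 > 0

ℤ_7 = {x ∈ ℚ_7 : v_7(x) ≥ 0} and ℤ_7^× = {x ∈ ℤ_7 : v_7(x) = 0}. Here v_7(49/12) = v_7(num) − v_7(den) = 2; compare against these criteria.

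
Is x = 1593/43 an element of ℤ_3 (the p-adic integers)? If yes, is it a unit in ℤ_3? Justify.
x ∈ ℤ_3 but not a unit; v_3(x) = 3 > 0

ℤ_3 = {x ∈ ℚ_3 : v_3(x) ≥ 0} and ℤ_3^× = {x ∈ ℤ_3 : v_3(x) = 0}. Here v_3(1593/43) = v_3(num) − v_3(den) = 3; compare against these criteria.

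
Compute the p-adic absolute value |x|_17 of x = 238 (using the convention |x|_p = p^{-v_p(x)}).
|238|_17 = 1/17

Step 1 — compute v_17(x) by factoring powers of 17 out of the numerator and denominator: v_17(238) = 1. Step 2 — apply |x|_p = p^{-v_p(x)} = 17^{-1} = 1/17.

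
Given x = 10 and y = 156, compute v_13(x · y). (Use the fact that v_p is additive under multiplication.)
v_13(1560) = 1

v_p(x) = 0 (factor: 10 = 13^0 · 10); v_p(y) = 1 (factor: 156 = 13^1 · 12). Additivity: v_p(xy) = v_p(x) + v_p(y) = 0 + 1 = 1. (Direct check: xy = 1560 = 13^1 · (120).)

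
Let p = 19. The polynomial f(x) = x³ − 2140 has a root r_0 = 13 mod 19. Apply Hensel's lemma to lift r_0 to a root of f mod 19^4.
r_3 = 14282 (mod 130321)

Hensel: r_{i+1} = r_i − f(r_i)/f′(r_i) mod 19^{i+2}, where f′(x) = 3x². Iterate:
  r_0 = 13 (mod 19)
  r_1 = 203 (mod 361)
  r_2 = 564 (mod 6859)
  r_3 = 14282 (mod 130321)
Final: r = 14282 with f(r) ≡ 0 mod 19^4.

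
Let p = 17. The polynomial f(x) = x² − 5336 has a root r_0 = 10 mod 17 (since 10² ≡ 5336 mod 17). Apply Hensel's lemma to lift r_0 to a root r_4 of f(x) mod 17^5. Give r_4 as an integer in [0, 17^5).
r_4 = 1108529 (mod 1419857)

Hensel's recurrence: r_{i+1} = r_i − f(r_i)·(f′(r_i))^{-1} mod 17^{i+2}, with f′(x) = 2x. Iterate:
  r_0 = 10 (mod 17)
  r_1 = 214 (mod 289)
  r_2 = 3104 (mod 4913)
  r_3 = 22756 (mod 83521)
  r_4 = 1108529 (mod 1419857)
Final: r_4 = 1108529, and one checks f(r_4) ≡ 0 mod 17^5.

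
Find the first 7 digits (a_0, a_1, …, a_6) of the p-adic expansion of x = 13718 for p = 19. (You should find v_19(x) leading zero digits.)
(a_0, …, a_6) = (0, 0, 0, 2, 0, 0, 0)

v_19(13718) = 3, so a_0 = ... = a_2 = 0. Factor out: x = 19^3 · u with u = 2 a unit in ℤ_19. Expand u iteratively via a_{v+i} = u_i mod 19, u_{i+1} = (u_i − a_{v+i})/19:
  u_0 = 2;  a_3 = 2;  u_1 = (u_0 − 2)/19 = 0
  u_1 = 0;  a_4 = 0;  u_2 = (u_1 − 0)/19 = 0
  u_2 = 0;  a_5 = 0;  u_3 = (u_2 − 0)/19 = 0
  u_3 = 0;  a_6 = 0;  u_4 = (u_3 − 0)/19 = 0
Digits: (0, 0, 0, 2, 0, 0, 0).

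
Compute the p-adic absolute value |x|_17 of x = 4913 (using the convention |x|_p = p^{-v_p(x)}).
|4913|_17 = 1/4913

Step 1 — compute v_17(x) by factoring powers of 17 out of the numerator and denominator: v_17(4913) = 3. Step 2 — apply |x|_p = p^{-v_p(x)} = 17^{-3} = 1/4913.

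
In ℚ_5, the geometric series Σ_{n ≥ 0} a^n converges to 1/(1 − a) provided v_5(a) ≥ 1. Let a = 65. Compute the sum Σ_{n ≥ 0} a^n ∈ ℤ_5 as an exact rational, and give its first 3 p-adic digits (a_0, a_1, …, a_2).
Σ a^n = 1/(1 − a) = -1/64;  first 3 digits = (1, 3, 1)

v_5(a) = 1 ≥ 1, so the series converges in ℤ_5 to 1/(1 − a) = 1/(1 − 65) = -1/64. Expand this rational in ℤ_5: compute digits iteratively via d_i = x_i mod 5, x_{i+1} = (x_i − d_i)/5. The first 3 digits are (1, 3, 1).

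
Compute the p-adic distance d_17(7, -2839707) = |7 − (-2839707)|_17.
d_17(7, -2839707) = 1/1419857

Step 1 — x − y = 7 − (-2839707) = 2839714. Step 2 — v_17(2839714) = 5 (factor: 2839714 = (17^5 · 2); the sign does not affect v_p). Step 3 — |x − y|_17 = 17^{-5} = 1/1419857.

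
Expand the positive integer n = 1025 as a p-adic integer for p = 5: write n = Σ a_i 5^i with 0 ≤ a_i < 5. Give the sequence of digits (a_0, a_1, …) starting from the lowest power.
(a_0, a_1, …) = (0, 0, 1, 3, 1)

Repeated division by 5 gives the digits low-to-high: 1025 = 1·5^2 + 3·5^3 + 1·5^4. Digit sequence: (0, 0, 1, 3, 1).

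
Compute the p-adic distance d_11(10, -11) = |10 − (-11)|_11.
d_11(10, -11) = 1

Step 1 — x − y = 10 − (-11) = 21. Step 2 — v_11(21) = 0 (factor: 21 = (11^0 · 21); the sign does not affect v_p). Step 3 — |x − y|_11 = 11^{0} = 1.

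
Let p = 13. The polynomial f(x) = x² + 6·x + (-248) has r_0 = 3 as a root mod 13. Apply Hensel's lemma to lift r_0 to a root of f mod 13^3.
r_2 = 1810 (mod 2197)

Hensel: r_{i+1} = r_i − f(r_i)·(f′(r_i))^{-1} mod 13^{i+2}, f′(x) = 2x + 6. Iterate:
  r_0 = 3 (mod 13)
  r_1 = 120 (mod 169)
  r_2 = 1810 (mod 2197)
Final: r = 1810 satisfies f(r) ≡ 0 mod 13^3.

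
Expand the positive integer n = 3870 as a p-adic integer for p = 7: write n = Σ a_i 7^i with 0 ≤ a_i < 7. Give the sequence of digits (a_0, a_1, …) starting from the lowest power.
(a_0, a_1, …) = (6, 6, 1, 4, 1)

Repeated division by 7 gives the digits low-to-high: 3870 = 6 + 6·7^1 + 1·7^2 + 4·7^3 + 1·7^4. Digit sequence: (6, 6, 1, 4, 1).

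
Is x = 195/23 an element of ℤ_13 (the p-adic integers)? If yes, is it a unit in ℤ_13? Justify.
x ∈ ℤ_13 but not a unit; v_13(x) = 1 > 0

ℤ_13 = {x ∈ ℚ_13 : v_13(x) ≥ 0} and ℤ_13^× = {x ∈ ℤ_13 : v_13(x) = 0}. Here v_13(195/23) = v_13(num) − v_13(den) = 1; compare against these criteria.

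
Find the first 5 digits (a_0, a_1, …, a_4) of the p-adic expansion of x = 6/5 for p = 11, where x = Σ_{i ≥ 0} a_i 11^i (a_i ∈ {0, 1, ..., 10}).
(a_0, …, a_4) = (10, 8, 8, 8, 8)

v_11(6/5) = 0 (numerator and denominator both coprime to 11), so x ∈ ℤ_11^×. Compute digits iteratively via a_i = x_i mod 11, x_{i+1} = (x_i − a_i)/11, with x_0 = x:
  x_0 = 6/5;  a_0 = 10;  x_1 = (x_0 − 10)/11 = -4/5
  x_1 = -4/5;  a_1 = 8;  x_2 = (x_1 − 8)/11 = -4/5
  x_2 = -4/5;  a_2 = 8;  x_3 = (x_2 − 8)/11 = -4/5
  x_3 = -4/5;  a_3 = 8;  x_4 = (x_3 − 8)/11 = -4/5
  x_4 = -4/5;  a_4 = 8;  x_5 = (x_4 − 8)/11 = -4/5
Digits: (10, 8, 8, 8, 8).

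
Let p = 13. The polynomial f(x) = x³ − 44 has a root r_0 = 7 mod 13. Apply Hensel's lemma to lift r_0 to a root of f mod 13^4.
r_3 = 14086 (mod 28561)

Hensel: r_{i+1} = r_i − f(r_i)/f′(r_i) mod 13^{i+2}, where f′(x) = 3x². Iterate:
  r_0 = 7 (mod 13)
  r_1 = 59 (mod 169)
  r_2 = 904 (mod 2197)
  r_3 = 14086 (mod 28561)
Final: r = 14086 with f(r) ≡ 0 mod 13^4.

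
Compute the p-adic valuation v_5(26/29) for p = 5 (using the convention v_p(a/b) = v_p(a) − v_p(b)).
v_5(26/29) = 0

Factor powers of 5 from the numerator and denominator of the reduced fraction: 26 = 5^0 · 26 and 29 = 5^0 · 29. Apply v_p(a/b) = v_p(a) − v_p(b): v_5(26/29) = 0 − 0 = 0.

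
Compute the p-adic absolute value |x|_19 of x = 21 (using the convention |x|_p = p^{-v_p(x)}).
|21|_19 = 1

Step 1 — compute v_19(x) by factoring powers of 19 out of the numerator and denominator: v_19(21) = 0. Step 2 — apply |x|_p = p^{-v_p(x)} = 19^{0} = 1.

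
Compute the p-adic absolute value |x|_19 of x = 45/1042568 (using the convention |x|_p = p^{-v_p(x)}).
|45/1042568|_19 = 130321

Step 1 — compute v_19(x) by factoring powers of 19 out of the numerator and denominator: v_19(45/1042568) = -4. Step 2 — apply |x|_p = p^{-v_p(x)} = 19^{4} = 130321.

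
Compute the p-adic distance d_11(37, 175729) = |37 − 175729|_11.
d_11(37, 175729) = 1/14641

Step 1 — x − y = 37 − 175729 = -175692. Step 2 — v_11(-175692) = 4 (factor: -175692 = −(11^4 · 12); the sign does not affect v_p). Step 3 — |x − y|_11 = 11^{-4} = 1/14641.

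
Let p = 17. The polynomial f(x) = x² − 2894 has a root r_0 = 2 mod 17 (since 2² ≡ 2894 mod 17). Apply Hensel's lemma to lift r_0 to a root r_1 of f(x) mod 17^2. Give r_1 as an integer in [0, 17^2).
r_1 = 2 (mod 289)

Hensel's recurrence: r_{i+1} = r_i − f(r_i)·(f′(r_i))^{-1} mod 17^{i+2}, with f′(x) = 2x. Iterate:
  r_0 = 2 (mod 17)
  r_1 = 2 (mod 289)
Final: r_1 = 2, and one checks f(r_1) ≡ 0 mod 17^2.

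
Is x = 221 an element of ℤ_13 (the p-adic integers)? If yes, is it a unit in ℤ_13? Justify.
x ∈ ℤ_13 but not a unit; v_13(x) = 1 > 0

ℤ_13 = {x ∈ ℚ_13 : v_13(x) ≥ 0} and ℤ_13^× = {x ∈ ℤ_13 : v_13(x) = 0}. Here v_13(221) = v_13(num) − v_13(den) = 1; compare against these criteria.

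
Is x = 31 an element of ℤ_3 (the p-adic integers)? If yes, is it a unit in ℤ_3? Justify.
x ∈ ℤ_3^× (unit); v_3(x) = 0

ℤ_3 = {x ∈ ℚ_3 : v_3(x) ≥ 0} and ℤ_3^× = {x ∈ ℤ_3 : v_3(x) = 0}. Here v_3(31) = v_3(num) − v_3(den) = 0; compare against these criteria.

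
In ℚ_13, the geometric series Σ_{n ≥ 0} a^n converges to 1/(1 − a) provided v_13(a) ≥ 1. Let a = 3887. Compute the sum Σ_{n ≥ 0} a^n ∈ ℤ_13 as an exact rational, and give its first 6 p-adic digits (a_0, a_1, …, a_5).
Σ a^n = 1/(1 − a) = -1/3886;  first 6 digits = (1, 0, 10, 1, 9, 1)

v_13(a) = 2 ≥ 1, so the series converges in ℤ_13 to 1/(1 − a) = 1/(1 − 3887) = -1/3886. Expand this rational in ℤ_13: compute digits iteratively via d_i = x_i mod 13, x_{i+1} = (x_i − d_i)/13. The first 6 digits are (1, 0, 10, 1, 9, 1).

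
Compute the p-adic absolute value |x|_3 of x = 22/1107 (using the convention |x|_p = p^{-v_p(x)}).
|22/1107|_3 = 27

Step 1 — compute v_3(x) by factoring powers of 3 out of the numerator and denominator: v_3(22/1107) = -3. Step 2 — apply |x|_p = p^{-v_p(x)} = 3^{3} = 27.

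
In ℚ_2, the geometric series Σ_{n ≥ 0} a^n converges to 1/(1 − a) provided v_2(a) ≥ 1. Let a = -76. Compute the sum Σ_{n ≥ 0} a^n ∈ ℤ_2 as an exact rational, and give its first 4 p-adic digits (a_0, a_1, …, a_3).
Σ a^n = 1/(1 − a) = 1/77;  first 4 digits = (1, 0, 1, 0)

v_2(a) = 2 ≥ 1, so the series converges in ℤ_2 to 1/(1 − a) = 1/(1 − (-76)) = 1/77. Expand this rational in ℤ_2: compute digits iteratively via d_i = x_i mod 2, x_{i+1} = (x_i − d_i)/2. The first 4 digits are (1, 0, 1, 0).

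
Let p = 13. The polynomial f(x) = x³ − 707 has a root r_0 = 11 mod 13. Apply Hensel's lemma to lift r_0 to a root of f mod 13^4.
r_3 = 26999 (mod 28561)

Hensel: r_{i+1} = r_i − f(r_i)/f′(r_i) mod 13^{i+2}, where f′(x) = 3x². Iterate:
  r_0 = 11 (mod 13)
  r_1 = 128 (mod 169)
  r_2 = 635 (mod 2197)
  r_3 = 26999 (mod 28561)
Final: r = 26999 with f(r) ≡ 0 mod 13^4.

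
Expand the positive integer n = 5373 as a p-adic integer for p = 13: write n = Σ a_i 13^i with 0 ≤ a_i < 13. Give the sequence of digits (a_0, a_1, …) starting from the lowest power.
(a_0, a_1, …) = (4, 10, 5, 2)

Repeated division by 13 gives the digits low-to-high: 5373 = 4 + 10·13^1 + 5·13^2 + 2·13^3. Digit sequence: (4, 10, 5, 2).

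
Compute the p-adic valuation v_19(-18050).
v_19(-18050) = 2

v_19(n) is the largest exponent k such that 19^k divides n. Factor out: -18050 = -19^2 · 50. (Sign doesn't affect v_p.) So v_19(-18050) = 2.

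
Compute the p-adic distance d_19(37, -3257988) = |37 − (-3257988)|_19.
d_19(37, -3257988) = 1/130321

Step 1 — x − y = 37 − (-3257988) = 3258025. Step 2 — v_19(3258025) = 4 (factor: 3258025 = (19^4 · 25); the sign does not affect v_p). Step 3 — |x − y|_19 = 19^{-4} = 1/130321.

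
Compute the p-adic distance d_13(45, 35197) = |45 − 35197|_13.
d_13(45, 35197) = 1/2197

Step 1 — x − y = 45 − 35197 = -35152. Step 2 — v_13(-35152) = 3 (factor: -35152 = −(13^3 · 16); the sign does not affect v_p). Step 3 — |x − y|_13 = 13^{-3} = 1/2197.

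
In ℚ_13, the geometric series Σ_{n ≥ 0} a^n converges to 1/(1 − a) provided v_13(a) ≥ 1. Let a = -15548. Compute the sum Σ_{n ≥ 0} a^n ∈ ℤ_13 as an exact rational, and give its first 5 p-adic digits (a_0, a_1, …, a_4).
Σ a^n = 1/(1 − a) = 1/15549;  first 5 digits = (1, 0, 12, 5, 0)

v_13(a) = 2 ≥ 1, so the series converges in ℤ_13 to 1/(1 − a) = 1/(1 − (-15548)) = 1/15549. Expand this rational in ℤ_13: compute digits iteratively via d_i = x_i mod 13, x_{i+1} = (x_i − d_i)/13. The first 5 digits are (1, 0, 12, 5, 0).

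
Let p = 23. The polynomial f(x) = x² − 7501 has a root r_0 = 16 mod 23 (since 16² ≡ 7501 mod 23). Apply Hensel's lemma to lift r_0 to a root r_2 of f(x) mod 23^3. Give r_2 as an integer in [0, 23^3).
r_2 = 11930 (mod 12167)

Hensel's recurrence: r_{i+1} = r_i − f(r_i)·(f′(r_i))^{-1} mod 23^{i+2}, with f′(x) = 2x. Iterate:
  r_0 = 16 (mod 23)
  r_1 = 292 (mod 529)
  r_2 = 11930 (mod 12167)
Final: r_2 = 11930, and one checks f(r_2) ≡ 0 mod 23^3.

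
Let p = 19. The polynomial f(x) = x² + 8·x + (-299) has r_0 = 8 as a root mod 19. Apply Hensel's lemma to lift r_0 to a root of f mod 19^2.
r_1 = 331 (mod 361)

Hensel: r_{i+1} = r_i − f(r_i)·(f′(r_i))^{-1} mod 19^{i+2}, f′(x) = 2x + 8. Iterate:
  r_0 = 8 (mod 19)
  r_1 = 331 (mod 361)
Final: r = 331 satisfies f(r) ≡ 0 mod 19^2.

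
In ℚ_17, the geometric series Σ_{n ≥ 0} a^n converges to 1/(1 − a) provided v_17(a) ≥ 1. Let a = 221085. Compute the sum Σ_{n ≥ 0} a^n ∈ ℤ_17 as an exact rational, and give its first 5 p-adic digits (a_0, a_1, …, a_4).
Σ a^n = 1/(1 − a) = -1/221084;  first 5 digits = (1, 0, 0, 11, 2)

v_17(a) = 3 ≥ 1, so the series converges in ℤ_17 to 1/(1 − a) = 1/(1 − 221085) = -1/221084. Expand this rational in ℤ_17: compute digits iteratively via d_i = x_i mod 17, x_{i+1} = (x_i − d_i)/17. The first 5 digits are (1, 0, 0, 11, 2).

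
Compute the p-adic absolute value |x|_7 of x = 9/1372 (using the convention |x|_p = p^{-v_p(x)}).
|9/1372|_7 = 343

Step 1 — compute v_7(x) by factoring powers of 7 out of the numerator and denominator: v_7(9/1372) = -3. Step 2 — apply |x|_p = p^{-v_p(x)} = 7^{3} = 343.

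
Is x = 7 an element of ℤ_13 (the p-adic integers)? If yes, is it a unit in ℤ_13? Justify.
x ∈ ℤ_13^× (unit); v_13(x) = 0

ℤ_13 = {x ∈ ℚ_13 : v_13(x) ≥ 0} and ℤ_13^× = {x ∈ ℤ_13 : v_13(x) = 0}. Here v_13(7) = v_13(num) − v_13(den) = 0; compare against these criteria.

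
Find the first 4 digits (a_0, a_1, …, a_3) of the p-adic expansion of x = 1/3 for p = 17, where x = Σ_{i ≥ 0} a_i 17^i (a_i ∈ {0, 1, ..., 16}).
(a_0, …, a_3) = (6, 11, 5, 11)

v_17(1/3) = 0 (numerator and denominator both coprime to 17), so x ∈ ℤ_17^×. Compute digits iteratively via a_i = x_i mod 17, x_{i+1} = (x_i − a_i)/17, with x_0 = x:
  x_0 = 1/3;  a_0 = 6;  x_1 = (x_0 − 6)/17 = -1/3
  x_1 = -1/3;  a_1 = 11;  x_2 = (x_1 − 11)/17 = -2/3
  x_2 = -2/3;  a_2 = 5;  x_3 = (x_2 − 5)/17 = -1/3
  x_3 = -1/3;  a_3 = 11;  x_4 = (x_3 − 11)/17 = -2/3
Digits: (6, 11, 5, 11).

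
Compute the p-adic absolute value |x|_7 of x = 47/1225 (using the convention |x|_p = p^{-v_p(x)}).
|47/1225|_7 = 49

Step 1 — compute v_7(x) by factoring powers of 7 out of the numerator and denominator: v_7(47/1225) = -2. Step 2 — apply |x|_p = p^{-v_p(x)} = 7^{2} = 49.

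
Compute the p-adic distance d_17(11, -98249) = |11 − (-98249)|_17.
d_17(11, -98249) = 1/4913

Step 1 — x − y = 11 − (-98249) = 98260. Step 2 — v_17(98260) = 3 (factor: 98260 = (17^3 · 20); the sign does not affect v_p). Step 3 — |x − y|_17 = 17^{-3} = 1/4913.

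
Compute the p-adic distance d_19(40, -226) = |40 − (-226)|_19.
d_19(40, -226) = 1/19

Step 1 — x − y = 40 − (-226) = 266. Step 2 — v_19(266) = 1 (factor: 266 = (19^1 · 14); the sign does not affect v_p). Step 3 — |x − y|_19 = 19^{-1} = 1/19.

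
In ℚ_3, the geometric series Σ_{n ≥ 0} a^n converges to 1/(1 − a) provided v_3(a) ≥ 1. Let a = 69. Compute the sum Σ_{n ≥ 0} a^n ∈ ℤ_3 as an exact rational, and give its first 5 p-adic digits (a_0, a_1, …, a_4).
Σ a^n = 1/(1 − a) = -1/68;  first 5 digits = (1, 2, 2, 0, 0)

v_3(a) = 1 ≥ 1, so the series converges in ℤ_3 to 1/(1 − a) = 1/(1 − 69) = -1/68. Expand this rational in ℤ_3: compute digits iteratively via d_i = x_i mod 3, x_{i+1} = (x_i − d_i)/3. The first 5 digits are (1, 2, 2, 0, 0).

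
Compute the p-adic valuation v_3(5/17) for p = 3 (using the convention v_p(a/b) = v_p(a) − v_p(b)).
v_3(5/17) = 0

Factor powers of 3 from the numerator and denominator of the reduced fraction: 5 = 3^0 · 5 and 17 = 3^0 · 17. Apply v_p(a/b) = v_p(a) − v_p(b): v_3(5/17) = 0 − 0 = 0.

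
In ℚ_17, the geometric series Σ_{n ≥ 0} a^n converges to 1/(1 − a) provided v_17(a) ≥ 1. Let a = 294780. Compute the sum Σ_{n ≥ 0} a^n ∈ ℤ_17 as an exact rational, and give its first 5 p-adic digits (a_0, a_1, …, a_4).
Σ a^n = 1/(1 − a) = -1/294779;  first 5 digits = (1, 0, 0, 9, 3)

v_17(a) = 3 ≥ 1, so the series converges in ℤ_17 to 1/(1 − a) = 1/(1 − 294780) = -1/294779. Expand this rational in ℤ_17: compute digits iteratively via d_i = x_i mod 17, x_{i+1} = (x_i − d_i)/17. The first 5 digits are (1, 0, 0, 9, 3).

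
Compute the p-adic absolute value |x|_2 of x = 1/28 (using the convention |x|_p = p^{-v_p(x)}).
|1/28|_2 = 4

Step 1 — compute v_2(x) by factoring powers of 2 out of the numerator and denominator: v_2(1/28) = -2. Step 2 — apply |x|_p = p^{-v_p(x)} = 2^{2} = 4.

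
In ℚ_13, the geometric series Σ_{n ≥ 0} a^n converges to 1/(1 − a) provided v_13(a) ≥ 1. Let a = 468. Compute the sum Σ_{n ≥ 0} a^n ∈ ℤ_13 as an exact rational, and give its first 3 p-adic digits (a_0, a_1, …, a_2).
Σ a^n = 1/(1 − a) = -1/467;  first 3 digits = (1, 10, 11)

v_13(a) = 1 ≥ 1, so the series converges in ℤ_13 to 1/(1 − a) = 1/(1 − 468) = -1/467. Expand this rational in ℤ_13: compute digits iteratively via d_i = x_i mod 13, x_{i+1} = (x_i − d_i)/13. The first 3 digits are (1, 10, 11).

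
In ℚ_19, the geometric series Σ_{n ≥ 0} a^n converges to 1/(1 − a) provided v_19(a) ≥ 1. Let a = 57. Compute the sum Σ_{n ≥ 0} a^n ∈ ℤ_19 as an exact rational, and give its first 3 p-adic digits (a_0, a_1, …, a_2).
Σ a^n = 1/(1 − a) = -1/56;  first 3 digits = (1, 3, 9)

v_19(a) = 1 ≥ 1, so the series converges in ℤ_19 to 1/(1 − a) = 1/(1 − 57) = -1/56. Expand this rational in ℤ_19: compute digits iteratively via d_i = x_i mod 19, x_{i+1} = (x_i − d_i)/19. The first 3 digits are (1, 3, 9).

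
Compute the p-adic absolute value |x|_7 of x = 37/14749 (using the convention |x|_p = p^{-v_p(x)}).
|37/14749|_7 = 343

Step 1 — compute v_7(x) by factoring powers of 7 out of the numerator and denominator: v_7(37/14749) = -3. Step 2 — apply |x|_p = p^{-v_p(x)} = 7^{3} = 343.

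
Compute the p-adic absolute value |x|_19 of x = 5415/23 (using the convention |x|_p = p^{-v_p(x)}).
|5415/23|_19 = 1/361

Step 1 — compute v_19(x) by factoring powers of 19 out of the numerator and denominator: v_19(5415/23) = 2. Step 2 — apply |x|_p = p^{-v_p(x)} = 19^{-2} = 1/361.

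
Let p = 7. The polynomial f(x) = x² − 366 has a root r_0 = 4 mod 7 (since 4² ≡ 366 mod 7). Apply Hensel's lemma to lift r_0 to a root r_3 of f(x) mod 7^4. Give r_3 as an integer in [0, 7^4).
r_3 = 2314 (mod 2401)

Hensel's recurrence: r_{i+1} = r_i − f(r_i)·(f′(r_i))^{-1} mod 7^{i+2}, with f′(x) = 2x. Iterate:
  r_0 = 4 (mod 7)
  r_1 = 11 (mod 49)
  r_2 = 256 (mod 343)
  r_3 = 2314 (mod 2401)
Final: r_3 = 2314, and one checks f(r_3) ≡ 0 mod 7^4.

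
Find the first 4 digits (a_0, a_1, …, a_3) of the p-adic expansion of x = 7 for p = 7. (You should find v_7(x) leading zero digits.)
(a_0, …, a_3) = (0, 1, 0, 0)

v_7(7) = 1, so a_0 = ... = a_0 = 0. Factor out: x = 7^1 · u with u = 1 a unit in ℤ_7. Expand u iteratively via a_{v+i} = u_i mod 7, u_{i+1} = (u_i − a_{v+i})/7:
  u_0 = 1;  a_1 = 1;  u_1 = (u_0 − 1)/7 = 0
  u_1 = 0;  a_2 = 0;  u_2 = (u_1 − 0)/7 = 0
  u_2 = 0;  a_3 = 0;  u_3 = (u_2 − 0)/7 = 0
Digits: (0, 1, 0, 0).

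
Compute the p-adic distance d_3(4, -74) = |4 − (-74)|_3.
d_3(4, -74) = 1/3

Step 1 — x − y = 4 − (-74) = 78. Step 2 — v_3(78) = 1 (factor: 78 = (3^1 · 26); the sign does not affect v_p). Step 3 — |x − y|_3 = 3^{-1} = 1/3.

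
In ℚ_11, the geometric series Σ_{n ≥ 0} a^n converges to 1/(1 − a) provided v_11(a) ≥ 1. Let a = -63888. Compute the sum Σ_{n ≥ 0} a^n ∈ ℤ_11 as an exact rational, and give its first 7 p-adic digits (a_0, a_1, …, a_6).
Σ a^n = 1/(1 − a) = 1/63889;  first 7 digits = (1, 0, 0, 7, 6, 10, 4)

v_11(a) = 3 ≥ 1, so the series converges in ℤ_11 to 1/(1 − a) = 1/(1 − (-63888)) = 1/63889. Expand this rational in ℤ_11: compute digits iteratively via d_i = x_i mod 11, x_{i+1} = (x_i − d_i)/11. The first 7 digits are (1, 0, 0, 7, 6, 10, 4).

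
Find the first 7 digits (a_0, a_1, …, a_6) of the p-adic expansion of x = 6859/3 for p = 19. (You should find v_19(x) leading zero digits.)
(a_0, …, a_6) = (0, 0, 0, 13, 12, 12, 12)

v_19(6859/3) = 3, so a_0 = ... = a_2 = 0. Factor out: x = 19^3 · u with u = 1/3 a unit in ℤ_19. Expand u iteratively via a_{v+i} = u_i mod 19, u_{i+1} = (u_i − a_{v+i})/19:
  u_0 = 1/3;  a_3 = 13;  u_1 = (u_0 − 13)/19 = -2/3
  u_1 = -2/3;  a_4 = 12;  u_2 = (u_1 − 12)/19 = -2/3
  u_2 = -2/3;  a_5 = 12;  u_3 = (u_2 − 12)/19 = -2/3
  u_3 = -2/3;  a_6 = 12;  u_4 = (u_3 − 12)/19 = -2/3
Digits: (0, 0, 0, 13, 12, 12, 12).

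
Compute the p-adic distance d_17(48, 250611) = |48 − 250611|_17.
d_17(48, 250611) = 1/83521

Step 1 — x − y = 48 − 250611 = -250563. Step 2 — v_17(-250563) = 4 (factor: -250563 = −(17^4 · 3); the sign does not affect v_p). Step 3 — |x − y|_17 = 17^{-4} = 1/83521.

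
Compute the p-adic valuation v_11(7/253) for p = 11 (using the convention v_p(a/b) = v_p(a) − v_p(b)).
v_11(7/253) = -1

Factor powers of 11 from the numerator and denominator of the reduced fraction: 7 = 11^0 · 7 and 253 = 11^1 · 23. Apply v_p(a/b) = v_p(a) − v_p(b): v_11(7/253) = 0 − 1 = -1.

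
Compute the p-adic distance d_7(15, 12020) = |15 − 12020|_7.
d_7(15, 12020) = 1/2401

Step 1 — x − y = 15 − 12020 = -12005. Step 2 — v_7(-12005) = 4 (factor: -12005 = −(7^4 · 5); the sign does not affect v_p). Step 3 — |x − y|_7 = 7^{-4} = 1/2401.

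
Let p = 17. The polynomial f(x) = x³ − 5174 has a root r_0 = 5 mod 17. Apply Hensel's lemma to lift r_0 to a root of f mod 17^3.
r_2 = 2708 (mod 4913)

Hensel: r_{i+1} = r_i − f(r_i)/f′(r_i) mod 17^{i+2}, where f′(x) = 3x². Iterate:
  r_0 = 5 (mod 17)
  r_1 = 107 (mod 289)
  r_2 = 2708 (mod 4913)
Final: r = 2708 with f(r) ≡ 0 mod 17^3.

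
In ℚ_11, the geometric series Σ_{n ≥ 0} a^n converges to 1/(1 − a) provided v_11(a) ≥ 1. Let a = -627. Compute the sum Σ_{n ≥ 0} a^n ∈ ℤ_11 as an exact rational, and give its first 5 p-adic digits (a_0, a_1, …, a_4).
Σ a^n = 1/(1 − a) = 1/628;  first 5 digits = (1, 9, 9, 0, 4)

v_11(a) = 1 ≥ 1, so the series converges in ℤ_11 to 1/(1 − a) = 1/(1 − (-627)) = 1/628. Expand this rational in ℤ_11: compute digits iteratively via d_i = x_i mod 11, x_{i+1} = (x_i − d_i)/11. The first 5 digits are (1, 9, 9, 0, 4).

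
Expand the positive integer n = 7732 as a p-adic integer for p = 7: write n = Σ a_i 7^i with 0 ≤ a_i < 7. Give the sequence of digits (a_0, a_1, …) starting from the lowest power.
(a_0, a_1, …) = (4, 5, 3, 1, 3)

Repeated division by 7 gives the digits low-to-high: 7732 = 4 + 5·7^1 + 3·7^2 + 1·7^3 + 3·7^4. Digit sequence: (4, 5, 3, 1, 3).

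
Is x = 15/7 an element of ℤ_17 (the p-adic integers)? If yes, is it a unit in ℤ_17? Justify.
x ∈ ℤ_17^× (unit); v_17(x) = 0

ℤ_17 = {x ∈ ℚ_17 : v_17(x) ≥ 0} and ℤ_17^× = {x ∈ ℤ_17 : v_17(x) = 0}. Here v_17(15/7) = v_17(num) − v_17(den) = 0; compare against these criteria.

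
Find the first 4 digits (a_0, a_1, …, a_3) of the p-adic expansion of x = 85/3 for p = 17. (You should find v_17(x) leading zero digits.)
(a_0, …, a_3) = (0, 13, 5, 11)

v_17(85/3) = 1, so a_0 = ... = a_0 = 0. Factor out: x = 17^1 · u with u = 5/3 a unit in ℤ_17. Expand u iteratively via a_{v+i} = u_i mod 17, u_{i+1} = (u_i − a_{v+i})/17:
  u_0 = 5/3;  a_1 = 13;  u_1 = (u_0 − 13)/17 = -2/3
  u_1 = -2/3;  a_2 = 5;  u_2 = (u_1 − 5)/17 = -1/3
  u_2 = -1/3;  a_3 = 11;  u_3 = (u_2 − 11)/17 = -2/3
Digits: (0, 13, 5, 11).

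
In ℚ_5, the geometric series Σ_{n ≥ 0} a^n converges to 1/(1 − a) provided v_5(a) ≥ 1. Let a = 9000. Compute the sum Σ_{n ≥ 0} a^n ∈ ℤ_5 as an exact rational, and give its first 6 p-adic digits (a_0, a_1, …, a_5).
Σ a^n = 1/(1 − a) = -1/8999;  first 6 digits = (1, 0, 0, 2, 4, 2)

v_5(a) = 3 ≥ 1, so the series converges in ℤ_5 to 1/(1 − a) = 1/(1 − 9000) = -1/8999. Expand this rational in ℤ_5: compute digits iteratively via d_i = x_i mod 5, x_{i+1} = (x_i − d_i)/5. The first 6 digits are (1, 0, 0, 2, 4, 2).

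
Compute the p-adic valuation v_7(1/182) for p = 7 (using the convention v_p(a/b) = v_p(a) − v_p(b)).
v_7(1/182) = -1

Factor powers of 7 from the numerator and denominator of the reduced fraction: 1 = 7^0 · 1 and 182 = 7^1 · 26. Apply v_p(a/b) = v_p(a) − v_p(b): v_7(1/182) = 0 − 1 = -1.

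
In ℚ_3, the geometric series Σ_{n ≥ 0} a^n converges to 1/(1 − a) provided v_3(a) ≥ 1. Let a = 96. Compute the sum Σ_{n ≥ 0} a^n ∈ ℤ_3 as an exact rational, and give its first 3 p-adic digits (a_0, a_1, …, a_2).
Σ a^n = 1/(1 − a) = -1/95;  first 3 digits = (1, 2, 2)

v_3(a) = 1 ≥ 1, so the series converges in ℤ_3 to 1/(1 − a) = 1/(1 − 96) = -1/95. Expand this rational in ℤ_3: compute digits iteratively via d_i = x_i mod 3, x_{i+1} = (x_i − d_i)/3. The first 3 digits are (1, 2, 2).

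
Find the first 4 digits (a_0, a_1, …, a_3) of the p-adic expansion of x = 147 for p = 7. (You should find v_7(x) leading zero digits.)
(a_0, …, a_3) = (0, 0, 3, 0)

v_7(147) = 2, so a_0 = ... = a_1 = 0. Factor out: x = 7^2 · u with u = 3 a unit in ℤ_7. Expand u iteratively via a_{v+i} = u_i mod 7, u_{i+1} = (u_i − a_{v+i})/7:
  u_0 = 3;  a_2 = 3;  u_1 = (u_0 − 3)/7 = 0
  u_1 = 0;  a_3 = 0;  u_2 = (u_1 − 0)/7 = 0
Digits: (0, 0, 3, 0).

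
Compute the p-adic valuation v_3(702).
v_3(702) = 3

v_3(n) is the largest exponent k such that 3^k divides n. Factor out: 702 = 3^3 · 26. (Sign doesn't affect v_p.) So v_3(702) = 3.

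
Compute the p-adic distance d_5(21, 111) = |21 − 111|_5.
d_5(21, 111) = 1/5

Step 1 — x − y = 21 − 111 = -90. Step 2 — v_5(-90) = 1 (factor: -90 = −(5^1 · 18); the sign does not affect v_p). Step 3 — |x − y|_5 = 5^{-1} = 1/5.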